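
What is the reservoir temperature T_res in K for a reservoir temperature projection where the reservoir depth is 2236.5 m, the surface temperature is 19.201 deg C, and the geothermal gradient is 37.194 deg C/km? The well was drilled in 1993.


T_res = T_surf + grad * d / 1000
T_res = 19.201 + 37.194 * 2236.5 / 1000
T_res = 102.3854 deg C
Convert to K: 102.3854 + 273.15 = 375.54 K
T_res = 375.54 K


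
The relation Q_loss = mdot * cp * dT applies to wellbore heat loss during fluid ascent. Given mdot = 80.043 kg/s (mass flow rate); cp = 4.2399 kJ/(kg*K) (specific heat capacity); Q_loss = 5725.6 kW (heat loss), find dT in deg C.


dT = Q_loss / (mdot * cp)
dT = 5725.6 / (80.043 * 4.2399)
dT = 16.87105 K
Convert (temperature difference, 1 K = 1 deg C): 16.87105 K = 16.87105 deg C
dT = 16.871 deg C


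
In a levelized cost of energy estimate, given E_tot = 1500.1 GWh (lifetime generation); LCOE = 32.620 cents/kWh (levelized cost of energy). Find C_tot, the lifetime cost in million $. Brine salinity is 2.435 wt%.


C_tot = LCOE / 100 * E_tot
C_tot = 32.620 / 100 * 1500.1
C_tot = 489.33 million $


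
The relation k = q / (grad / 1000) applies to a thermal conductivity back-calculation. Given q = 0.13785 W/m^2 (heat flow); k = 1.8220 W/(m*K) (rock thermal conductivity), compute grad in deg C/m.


grad = q / k * 1000
grad = 0.13785 / 1.8220 * 1000
grad = 75.65862 deg C/km
Convert: 75.65862 deg C/km * 0.001 = 0.075659 deg C/m
grad = 0.075659 deg C/m


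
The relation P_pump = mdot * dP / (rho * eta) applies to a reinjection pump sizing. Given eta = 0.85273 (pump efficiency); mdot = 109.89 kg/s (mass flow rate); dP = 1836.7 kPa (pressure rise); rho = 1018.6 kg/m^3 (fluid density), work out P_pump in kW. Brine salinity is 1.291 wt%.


P_pump = mdot * dP / (rho * eta)
P_pump = 109.89 * 1836.7 / (1018.6 * 0.85273)
P_pump = 232.37 kW


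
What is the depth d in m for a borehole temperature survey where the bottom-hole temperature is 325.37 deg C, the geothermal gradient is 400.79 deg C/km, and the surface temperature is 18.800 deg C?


d = (T_d - T_surf) / grad * 1000
d = (325.37 - 18.800) / 400.79 * 1000
d = 764.91 m


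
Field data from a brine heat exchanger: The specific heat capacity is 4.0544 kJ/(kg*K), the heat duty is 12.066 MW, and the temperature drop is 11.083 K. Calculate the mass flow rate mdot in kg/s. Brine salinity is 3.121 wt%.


mdot = Q * 1000 / (cp * dT)
mdot = 12.066 * 1000 / (4.0544 * 11.083)
mdot = 268.52 kg/s


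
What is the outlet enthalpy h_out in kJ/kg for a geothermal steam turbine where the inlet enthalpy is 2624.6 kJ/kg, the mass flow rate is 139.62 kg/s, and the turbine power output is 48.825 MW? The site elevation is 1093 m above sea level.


h_out = h_in - P * 1000 / mdot
h_out = 2624.6 - 48.825 * 1000 / 139.62
h_out = 2274.9 kJ/kg


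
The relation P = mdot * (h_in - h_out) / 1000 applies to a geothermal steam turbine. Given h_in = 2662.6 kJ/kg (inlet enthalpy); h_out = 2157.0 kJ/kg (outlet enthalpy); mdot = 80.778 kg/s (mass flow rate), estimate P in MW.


P = mdot * (h_in - h_out) / 1000
P = 80.778 * (2662.6 - 2157.0) / 1000
P = 40.841 MW


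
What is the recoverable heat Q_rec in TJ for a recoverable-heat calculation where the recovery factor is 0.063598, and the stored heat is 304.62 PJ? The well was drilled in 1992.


Q_rec = Q_s * RF
Q_rec = 304.62 * 0.063598
Q_rec = 19.37322 PJ
Convert: 19.37322 PJ * 1000.0 = 19373 TJ
Q_rec = 19373 TJ


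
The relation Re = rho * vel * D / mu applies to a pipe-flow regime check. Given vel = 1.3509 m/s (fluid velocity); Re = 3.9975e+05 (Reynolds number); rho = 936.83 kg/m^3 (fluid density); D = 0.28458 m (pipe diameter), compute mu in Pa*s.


mu = rho * vel * D / Re
mu = 936.83 * 1.3509 * 0.28458 / 3.9975e+05
mu = 0.00090095 Pa*s


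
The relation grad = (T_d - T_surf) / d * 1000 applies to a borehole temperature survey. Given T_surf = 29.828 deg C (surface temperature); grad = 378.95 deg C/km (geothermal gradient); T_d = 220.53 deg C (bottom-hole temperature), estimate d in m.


d = (T_d - T_surf) / grad * 1000
d = (220.53 - 29.828) / 378.95 * 1000
d = 503.24 m


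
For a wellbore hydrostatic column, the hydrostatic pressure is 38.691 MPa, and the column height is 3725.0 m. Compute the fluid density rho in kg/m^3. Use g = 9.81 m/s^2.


rho = P * 1e6 / (g * h)
rho = 38.691 * 1e6 / (9.81 * 3725.0)
rho = 1058.8 kg/m^3


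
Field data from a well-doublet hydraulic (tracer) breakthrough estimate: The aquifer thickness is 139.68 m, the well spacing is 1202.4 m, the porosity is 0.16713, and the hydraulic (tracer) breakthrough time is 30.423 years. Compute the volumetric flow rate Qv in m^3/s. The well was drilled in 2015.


Qv = pi*hr*phi*L^2 / (3*t_bt*365.25*86400)
Qv = pi*139.68*0.16713*1202.4^2 / (3*30.423*365.25*86400)
Qv = 0.036814 m^3/s


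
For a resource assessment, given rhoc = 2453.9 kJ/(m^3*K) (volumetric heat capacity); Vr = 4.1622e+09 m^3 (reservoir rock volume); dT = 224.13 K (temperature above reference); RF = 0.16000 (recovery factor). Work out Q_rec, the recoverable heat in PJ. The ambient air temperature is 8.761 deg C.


Step 1: Q_s = Vr*rhoc*dT/1e12 = 4.1622e+09*2453.9*224.13/1e12 = 2289.179 PJ
Step 2: Q_rec = Q_s * RF = 2289.179 * 0.16 = 366.27 PJ
Q_rec = 366.27 PJ


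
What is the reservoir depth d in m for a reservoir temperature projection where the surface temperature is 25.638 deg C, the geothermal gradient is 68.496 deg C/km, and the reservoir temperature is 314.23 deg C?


d = (T_res - T_surf) / grad * 1000
d = (314.23 - 25.638) / 68.496 * 1000
d = 4213.3 m


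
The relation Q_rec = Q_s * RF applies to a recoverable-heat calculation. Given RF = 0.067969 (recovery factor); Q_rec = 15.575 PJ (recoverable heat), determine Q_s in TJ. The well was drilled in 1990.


Q_s = Q_rec / RF
Q_s = 15.575 / 0.067969
Q_s = 229.1486 PJ
Convert: 229.1486 PJ * 1000.0 = 2.2915e+05 TJ
Q_s = 2.2915e+05 TJ


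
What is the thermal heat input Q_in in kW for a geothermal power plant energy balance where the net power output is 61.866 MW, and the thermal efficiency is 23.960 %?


Q_in = W_net / (eta / 100)
Q_in = 61.866 / (23.960 / 100)
Q_in = 258.2053 MW
Convert: 258.2053 MW * 1000.0 = 2.5821e+05 kW
Q_in = 2.5821e+05 kW


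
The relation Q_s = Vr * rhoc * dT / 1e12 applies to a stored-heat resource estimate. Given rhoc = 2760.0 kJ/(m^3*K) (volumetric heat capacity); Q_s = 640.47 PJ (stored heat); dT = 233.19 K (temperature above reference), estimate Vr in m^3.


Vr = Q_s * 1e12 / (rhoc * dT)
Vr = 640.47 * 1e12 / (2760.0 * 233.19)
Vr = 9.9513e+08 m^3


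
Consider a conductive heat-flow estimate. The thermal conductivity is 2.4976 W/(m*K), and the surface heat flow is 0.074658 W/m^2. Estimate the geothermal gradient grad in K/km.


grad = q * 1000 / k
grad = 0.074658 * 1000 / 2.4976
grad = 29.89190 deg C/km
Convert: 29.89190 deg C/km * 1.0 = 29.892 K/km
grad = 29.892 K/km


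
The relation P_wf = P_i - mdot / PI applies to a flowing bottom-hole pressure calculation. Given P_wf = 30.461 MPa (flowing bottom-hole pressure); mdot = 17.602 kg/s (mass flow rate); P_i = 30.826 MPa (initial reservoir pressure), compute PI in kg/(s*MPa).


PI = mdot / (P_i - P_wf)
PI = 17.602 / (30.826 - 30.461)
PI = 48.225 kg/(s*MPa)


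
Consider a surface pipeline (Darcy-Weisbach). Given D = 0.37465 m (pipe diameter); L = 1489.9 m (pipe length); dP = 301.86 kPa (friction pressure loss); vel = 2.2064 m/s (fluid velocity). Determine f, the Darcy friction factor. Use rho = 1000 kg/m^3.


f = dP*1000 / ((L/D)*(rho*vel^2/2))
f = 301.86*1000 / ((1489.9/0.37465)*(1000*2.2064^2/2))
f = 0.031184


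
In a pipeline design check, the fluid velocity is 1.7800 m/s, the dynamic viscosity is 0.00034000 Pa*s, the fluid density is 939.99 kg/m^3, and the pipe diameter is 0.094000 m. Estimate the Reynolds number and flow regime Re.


Step 1: Re = rho*vel*D/mu = 939.99*1.78*0.094/0.00034 = 4.6259e+05
Step 2: Re = 4.6259e+05 > 4000, so flow is turbulent.
Re = 4.6259e+05 (turbulent)


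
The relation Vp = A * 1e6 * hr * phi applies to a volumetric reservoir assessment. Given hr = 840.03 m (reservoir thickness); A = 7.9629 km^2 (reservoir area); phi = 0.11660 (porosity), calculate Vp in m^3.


Vp = A * 1e6 * hr * phi
Vp = 7.9629 * 1e6 * 840.03 * 0.11660
Vp = 7.7995e+08 m^3


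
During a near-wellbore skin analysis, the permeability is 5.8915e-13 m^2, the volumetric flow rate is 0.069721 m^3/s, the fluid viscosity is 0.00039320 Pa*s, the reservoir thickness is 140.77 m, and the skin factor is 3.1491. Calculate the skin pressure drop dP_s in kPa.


dP_s = S * q * mu / (2*pi*k*hr) / 1000
dP_s = 3.1491 * 0.069721 * 0.00039320 / (2*pi*5.8915e-13*140.77) / 1000
dP_s = 165.67 kPa


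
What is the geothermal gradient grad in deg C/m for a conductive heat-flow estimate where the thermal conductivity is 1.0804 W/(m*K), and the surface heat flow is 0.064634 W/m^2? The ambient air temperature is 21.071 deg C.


grad = q * 1000 / k
grad = 0.064634 * 1000 / 1.0804
grad = 59.82414 deg C/km
Convert: 59.82414 deg C/km * 0.001 = 0.059824 deg C/m
grad = 0.059824 deg C/m


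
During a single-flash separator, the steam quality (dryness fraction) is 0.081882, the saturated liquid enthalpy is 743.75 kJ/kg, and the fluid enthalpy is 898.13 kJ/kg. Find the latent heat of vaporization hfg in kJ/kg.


hfg = (h - hf) / x
hfg = (898.13 - 743.75) / 0.081882
hfg = 1885.4 kJ/kg


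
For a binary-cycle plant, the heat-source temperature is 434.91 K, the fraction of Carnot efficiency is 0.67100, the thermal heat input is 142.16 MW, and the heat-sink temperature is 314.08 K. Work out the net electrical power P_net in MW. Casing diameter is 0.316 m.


Step 1: eta = (1 - Tc/Th)*f = (1 - 314.08/434.91)*0.671 = 0.1864223
Step 2: P_net = eta * Q_in = 0.1864223 * 142.16 = 26.502 MW
P_net = 26.502 MW


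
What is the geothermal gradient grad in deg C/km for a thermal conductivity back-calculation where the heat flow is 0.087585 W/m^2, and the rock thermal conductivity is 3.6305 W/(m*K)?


grad = q / k * 1000
grad = 0.087585 / 3.6305 * 1000
grad = 24.125 deg C/km


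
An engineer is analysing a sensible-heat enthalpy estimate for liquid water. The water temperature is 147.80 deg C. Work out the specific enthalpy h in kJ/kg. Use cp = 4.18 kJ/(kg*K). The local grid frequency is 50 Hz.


h = cp * T
h = 4.18 * 147.80
h = 617.80 kJ/kg


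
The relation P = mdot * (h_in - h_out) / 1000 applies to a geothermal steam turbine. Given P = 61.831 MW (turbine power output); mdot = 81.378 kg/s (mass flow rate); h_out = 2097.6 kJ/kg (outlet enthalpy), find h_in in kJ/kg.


h_in = h_out + P * 1000 / mdot
h_in = 2097.6 + 61.831 * 1000 / 81.378
h_in = 2857.4 kJ/kg


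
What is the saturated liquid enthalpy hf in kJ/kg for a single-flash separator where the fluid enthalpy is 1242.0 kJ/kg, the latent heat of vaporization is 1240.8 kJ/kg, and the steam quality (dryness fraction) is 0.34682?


hf = h - x * hfg
hf = 1242.0 - 0.34682 * 1240.8
hf = 811.67 kJ/kg


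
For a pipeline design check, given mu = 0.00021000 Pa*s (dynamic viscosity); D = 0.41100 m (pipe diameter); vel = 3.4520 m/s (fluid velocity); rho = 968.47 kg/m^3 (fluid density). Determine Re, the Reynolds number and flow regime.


Step 1: Re = rho*vel*D/mu = 968.47*3.452*0.411/0.00021 = 6.5430e+06
Step 2: Re = 6.5430e+06 > 4000, so flow is turbulent.
Re = 6.5430e+06 (turbulent)


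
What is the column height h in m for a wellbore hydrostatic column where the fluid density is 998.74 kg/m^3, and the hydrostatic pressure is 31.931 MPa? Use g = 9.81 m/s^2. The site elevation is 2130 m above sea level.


h = P * 1e6 / (g * rho)
h = 31.931 * 1e6 / (9.81 * 998.74)
h = 3259.1 m


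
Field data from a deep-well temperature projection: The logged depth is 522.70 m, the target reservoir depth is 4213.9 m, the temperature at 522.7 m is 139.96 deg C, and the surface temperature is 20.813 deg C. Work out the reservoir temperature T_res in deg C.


Step 1: grad = (T_d1 - T_surf)/d1 * 1000 = (139.96 - 20.813)/522.7 * 1000 = 227.9453 deg C/km
Step 2: T_res = T_surf + grad*d2/1000 = 20.813 + 227.9453*4213.9/1000 = 981.35 deg C
T_res = 981.35 deg C


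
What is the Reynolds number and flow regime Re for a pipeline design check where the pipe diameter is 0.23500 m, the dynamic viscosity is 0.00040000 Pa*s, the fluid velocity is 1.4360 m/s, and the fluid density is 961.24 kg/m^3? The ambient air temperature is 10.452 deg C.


Step 1: Re = rho*vel*D/mu = 961.24*1.436*0.235/0.0004 = 8.1095e+05
Step 2: Re = 8.1095e+05 > 4000, so flow is turbulent.
Re = 8.1095e+05 (turbulent)


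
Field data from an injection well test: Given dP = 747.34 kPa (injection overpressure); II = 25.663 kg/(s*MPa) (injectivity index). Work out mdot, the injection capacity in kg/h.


mdot = II * dP / 1000
mdot = 25.663 * 747.34 / 1000
mdot = 19.17899 kg/s
Convert: 19.17899 kg/s * 3600.0 = 69044 kg/h
mdot = 69044 kg/h


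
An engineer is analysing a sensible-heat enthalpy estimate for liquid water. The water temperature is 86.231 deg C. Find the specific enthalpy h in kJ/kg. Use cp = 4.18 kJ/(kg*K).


h = cp * T
h = 4.18 * 86.231
h = 360.45 kJ/kg


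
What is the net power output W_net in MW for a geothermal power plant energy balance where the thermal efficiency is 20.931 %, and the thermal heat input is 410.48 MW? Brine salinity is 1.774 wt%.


W_net = eta / 100 * Q_in
W_net = 20.931 / 100 * 410.48
W_net = 85.918 MW


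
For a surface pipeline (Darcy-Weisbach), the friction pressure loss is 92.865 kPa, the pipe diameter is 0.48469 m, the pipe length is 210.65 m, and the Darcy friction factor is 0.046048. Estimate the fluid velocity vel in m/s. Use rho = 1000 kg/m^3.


vel = sqrt(dP*1000*2*D / (f*L*rho))
vel = sqrt(92.865*1000*2*0.48469 / (0.046048*210.65*1000))
vel = 3.0464 m/s


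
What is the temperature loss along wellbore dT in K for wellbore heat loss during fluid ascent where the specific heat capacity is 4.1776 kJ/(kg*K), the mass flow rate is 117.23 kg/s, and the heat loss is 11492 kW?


dT = Q_loss / (mdot * cp)
dT = 11492 / (117.23 * 4.1776)
dT = 23.466 K


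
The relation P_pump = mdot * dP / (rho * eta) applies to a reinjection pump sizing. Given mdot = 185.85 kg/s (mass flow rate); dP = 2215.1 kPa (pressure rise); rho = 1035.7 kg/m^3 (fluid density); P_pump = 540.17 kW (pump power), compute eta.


eta = mdot * dP / (rho * P_pump)
eta = 185.85 * 2215.1 / (1035.7 * 540.17)
eta = 0.73585


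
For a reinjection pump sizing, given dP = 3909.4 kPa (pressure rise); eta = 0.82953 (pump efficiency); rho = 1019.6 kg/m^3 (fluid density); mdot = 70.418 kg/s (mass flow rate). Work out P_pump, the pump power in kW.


P_pump = mdot * dP / (rho * eta)
P_pump = 70.418 * 3909.4 / (1019.6 * 0.82953)
P_pump = 325.49 kW


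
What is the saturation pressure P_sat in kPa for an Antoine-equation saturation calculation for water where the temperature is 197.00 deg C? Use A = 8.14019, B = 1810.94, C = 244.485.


P_sat = 10^(A - B/(C + T)) / 760 * 0.101325
P_sat = 10^(8.14019 - 1810.94/(244.485 + 197.00)) / 760 * 0.101325
P_sat = 1.456010 MPa
Convert: 1.456010 MPa * 1000.0 = 1456.0 kPa
P_sat = 1456.0 kPa


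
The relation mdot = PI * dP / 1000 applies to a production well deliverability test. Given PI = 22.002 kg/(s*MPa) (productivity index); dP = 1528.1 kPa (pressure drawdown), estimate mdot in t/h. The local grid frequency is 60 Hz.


mdot = PI * dP / 1000
mdot = 22.002 * 1528.1 / 1000
mdot = 33.62126 kg/s
Convert: 33.62126 kg/s * 3.6 = 121.04 t/h
mdot = 121.04 t/h


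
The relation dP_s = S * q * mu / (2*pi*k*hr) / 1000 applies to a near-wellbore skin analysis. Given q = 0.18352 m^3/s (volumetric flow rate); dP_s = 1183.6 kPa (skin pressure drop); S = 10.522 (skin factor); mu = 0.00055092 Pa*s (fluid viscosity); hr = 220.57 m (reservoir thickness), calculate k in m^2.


k = S*q*mu / (2*pi*dP_s*1000*hr)
k = 10.522*0.18352*0.00055092 / (2*pi*1183.6*1000*220.57)
k = 6.4854e-13 m^2


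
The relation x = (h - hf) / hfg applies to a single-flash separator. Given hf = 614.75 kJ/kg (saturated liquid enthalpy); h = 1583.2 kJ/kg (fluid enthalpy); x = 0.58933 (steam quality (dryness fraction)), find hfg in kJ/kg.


hfg = (h - hf) / x
hfg = (1583.2 - 614.75) / 0.58933
hfg = 1643.3 kJ/kg


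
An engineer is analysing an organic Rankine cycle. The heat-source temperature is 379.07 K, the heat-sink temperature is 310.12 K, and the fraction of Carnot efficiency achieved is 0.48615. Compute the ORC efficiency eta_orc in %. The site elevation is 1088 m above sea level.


eta_orc = (1 - Tc/Th) * f * 100
eta_orc = (1 - 310.12/379.07) * 0.48615 * 100
eta_orc = 8.8427 %


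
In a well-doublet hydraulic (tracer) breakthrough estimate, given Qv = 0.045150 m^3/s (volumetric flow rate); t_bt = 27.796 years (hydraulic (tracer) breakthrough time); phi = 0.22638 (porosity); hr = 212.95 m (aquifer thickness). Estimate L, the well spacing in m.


L = sqrt(t_bt*365.25*86400*3*Qv / (pi*hr*phi))
L = sqrt(27.796*365.25*86400*3*0.045150 / (pi*212.95*0.22638))
L = 885.73 m


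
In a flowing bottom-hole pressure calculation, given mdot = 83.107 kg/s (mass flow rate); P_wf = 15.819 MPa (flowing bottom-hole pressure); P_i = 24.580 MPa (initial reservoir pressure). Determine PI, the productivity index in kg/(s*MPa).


PI = mdot / (P_i - P_wf)
PI = 83.107 / (24.580 - 15.819)
PI = 9.4860 kg/(s*MPa)


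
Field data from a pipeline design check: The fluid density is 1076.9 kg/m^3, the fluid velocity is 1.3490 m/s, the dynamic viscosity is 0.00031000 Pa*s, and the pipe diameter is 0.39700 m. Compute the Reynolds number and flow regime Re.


Step 1: Re = rho*vel*D/mu = 1076.9*1.349*0.397/0.00031 = 1.8604e+06
Step 2: Re = 1.8604e+06 > 4000, so flow is turbulent.
Re = 1.8604e+06 (turbulent)


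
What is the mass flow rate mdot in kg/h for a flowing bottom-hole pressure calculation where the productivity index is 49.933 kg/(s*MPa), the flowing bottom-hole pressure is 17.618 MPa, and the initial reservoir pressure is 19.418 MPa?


mdot = (P_i - P_wf) * PI
mdot = (19.418 - 17.618) * 49.933
mdot = 89.87940 kg/s
Convert: 89.87940 kg/s * 3600.0 = 3.2357e+05 kg/h
mdot = 3.2357e+05 kg/h


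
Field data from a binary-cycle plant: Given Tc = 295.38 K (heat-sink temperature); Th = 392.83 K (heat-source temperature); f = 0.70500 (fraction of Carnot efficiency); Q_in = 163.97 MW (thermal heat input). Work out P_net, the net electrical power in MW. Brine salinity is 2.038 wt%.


Step 1: eta = (1 - Tc/Th)*f = (1 - 295.38/392.83)*0.705 = 0.1748905
Step 2: P_net = eta * Q_in = 0.1748905 * 163.97 = 28.677 MW
P_net = 28.677 MW


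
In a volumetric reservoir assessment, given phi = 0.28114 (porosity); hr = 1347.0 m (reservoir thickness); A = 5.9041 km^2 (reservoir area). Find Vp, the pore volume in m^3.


Vp = A * 1e6 * hr * phi
Vp = 5.9041 * 1e6 * 1347.0 * 0.28114
Vp = 2.2359e+09 m^3


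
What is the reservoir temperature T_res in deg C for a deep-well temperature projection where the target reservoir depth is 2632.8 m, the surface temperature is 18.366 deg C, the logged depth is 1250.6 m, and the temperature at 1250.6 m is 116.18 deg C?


Step 1: grad = (T_d1 - T_surf)/d1 * 1000 = (116.18 - 18.366)/1250.6 * 1000 = 78.21366 deg C/km
Step 2: T_res = T_surf + grad*d2/1000 = 18.366 + 78.21366*2632.8/1000 = 224.29 deg C
T_res = 224.29 deg C


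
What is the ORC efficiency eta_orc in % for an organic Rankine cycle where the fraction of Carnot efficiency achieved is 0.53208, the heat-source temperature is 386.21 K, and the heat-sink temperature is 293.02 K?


eta_orc = (1 - Tc/Th) * f * 100
eta_orc = (1 - 293.02/386.21) * 0.53208 * 100
eta_orc = 12.839 %


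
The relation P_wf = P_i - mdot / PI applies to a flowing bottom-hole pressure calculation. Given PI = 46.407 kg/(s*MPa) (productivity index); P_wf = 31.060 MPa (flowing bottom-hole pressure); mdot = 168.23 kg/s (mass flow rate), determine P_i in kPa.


P_i = P_wf + mdot / PI
P_i = 31.060 + 168.23 / 46.407
P_i = 34.68510 MPa
Convert: 34.68510 MPa * 1000.0 = 34685 kPa
P_i = 34685 kPa


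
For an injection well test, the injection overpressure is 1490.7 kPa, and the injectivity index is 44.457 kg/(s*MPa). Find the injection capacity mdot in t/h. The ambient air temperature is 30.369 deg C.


mdot = II * dP / 1000
mdot = 44.457 * 1490.7 / 1000
mdot = 66.27205 kg/s
Convert: 66.27205 kg/s * 3.6 = 238.58 t/h
mdot = 238.58 t/h


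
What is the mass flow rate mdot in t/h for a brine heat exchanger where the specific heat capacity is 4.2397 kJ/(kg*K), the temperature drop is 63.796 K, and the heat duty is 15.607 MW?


mdot = Q * 1000 / (cp * dT)
mdot = 15.607 * 1000 / (4.2397 * 63.796)
mdot = 57.70200 kg/s
Convert: 57.70200 kg/s * 3.6 = 207.73 t/h
mdot = 207.73 t/h


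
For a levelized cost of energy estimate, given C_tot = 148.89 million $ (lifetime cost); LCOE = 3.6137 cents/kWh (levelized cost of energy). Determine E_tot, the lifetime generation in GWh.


E_tot = C_tot / LCOE * 100
E_tot = 148.89 / 3.6137 * 100
E_tot = 4120.2 GWh


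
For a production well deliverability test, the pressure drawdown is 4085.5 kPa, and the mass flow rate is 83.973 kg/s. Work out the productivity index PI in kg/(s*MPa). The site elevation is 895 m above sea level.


PI = mdot * 1000 / dP
PI = 83.973 * 1000 / 4085.5
PI = 20.554 kg/(s*MPa)


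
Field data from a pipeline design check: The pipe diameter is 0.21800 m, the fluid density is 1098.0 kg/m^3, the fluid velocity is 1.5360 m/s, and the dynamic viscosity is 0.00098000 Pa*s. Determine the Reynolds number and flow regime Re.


Step 1: Re = rho*vel*D/mu = 1098.0*1.536*0.218/0.00098 = 3.7517e+05
Step 2: Re = 3.7517e+05 > 4000, so flow is turbulent.
Re = 3.7517e+05 (turbulent)


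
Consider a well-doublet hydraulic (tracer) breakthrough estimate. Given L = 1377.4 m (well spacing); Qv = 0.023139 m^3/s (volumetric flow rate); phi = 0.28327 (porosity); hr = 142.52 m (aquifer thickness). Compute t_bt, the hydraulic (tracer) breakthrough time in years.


t_bt = pi * hr * phi * L^2 / (3 * Qv) / (365.25*86400)
t_bt = pi * 142.52 * 0.28327 * 1377.4^2 / (3 * 0.023139) / (365.25*86400)
t_bt = 109.84 years


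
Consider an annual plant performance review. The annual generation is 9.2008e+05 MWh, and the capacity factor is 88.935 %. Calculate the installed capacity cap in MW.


cap = E_a / (CF/100 * 8760)
cap = 9.2008e+05 / (88.935/100 * 8760)
cap = 118.10 MW


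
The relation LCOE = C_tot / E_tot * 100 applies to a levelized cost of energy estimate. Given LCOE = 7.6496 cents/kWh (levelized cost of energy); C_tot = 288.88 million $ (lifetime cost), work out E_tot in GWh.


E_tot = C_tot / LCOE * 100
E_tot = 288.88 / 7.6496 * 100
E_tot = 3776.4 GWh


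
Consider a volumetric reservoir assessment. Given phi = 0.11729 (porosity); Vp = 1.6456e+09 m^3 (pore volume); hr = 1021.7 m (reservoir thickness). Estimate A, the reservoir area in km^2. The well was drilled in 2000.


A = Vp / (1e6 * hr * phi)
A = 1.6456e+09 / (1e6 * 1021.7 * 0.11729)
A = 13.732 km^2


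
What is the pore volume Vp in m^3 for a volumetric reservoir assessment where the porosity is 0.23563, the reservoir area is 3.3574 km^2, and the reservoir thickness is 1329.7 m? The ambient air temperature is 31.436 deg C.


Vp = A * 1e6 * hr * phi
Vp = 3.3574 * 1e6 * 1329.7 * 0.23563
Vp = 1.0519e+09 m^3


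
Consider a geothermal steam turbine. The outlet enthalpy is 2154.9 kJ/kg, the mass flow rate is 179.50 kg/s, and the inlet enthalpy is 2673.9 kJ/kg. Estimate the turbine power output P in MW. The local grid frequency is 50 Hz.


P = mdot * (h_in - h_out) / 1000
P = 179.50 * (2673.9 - 2154.9) / 1000
P = 93.160 MW


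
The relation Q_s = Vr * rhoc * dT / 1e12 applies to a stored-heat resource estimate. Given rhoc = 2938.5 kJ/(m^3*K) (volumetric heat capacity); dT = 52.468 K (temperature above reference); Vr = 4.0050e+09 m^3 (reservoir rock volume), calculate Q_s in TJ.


Q_s = Vr * rhoc * dT / 1e12
Q_s = 4.0050e+09 * 2938.5 * 52.468 / 1e12
Q_s = 617.4798 PJ
Convert: 617.4798 PJ * 1000.0 = 6.1748e+05 TJ
Q_s = 6.1748e+05 TJ


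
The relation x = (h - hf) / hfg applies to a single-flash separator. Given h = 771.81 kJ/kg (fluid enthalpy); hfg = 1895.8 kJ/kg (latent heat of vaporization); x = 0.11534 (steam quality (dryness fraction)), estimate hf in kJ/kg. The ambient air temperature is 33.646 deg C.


hf = h - x * hfg
hf = 771.81 - 0.11534 * 1895.8
hf = 553.15 kJ/kg


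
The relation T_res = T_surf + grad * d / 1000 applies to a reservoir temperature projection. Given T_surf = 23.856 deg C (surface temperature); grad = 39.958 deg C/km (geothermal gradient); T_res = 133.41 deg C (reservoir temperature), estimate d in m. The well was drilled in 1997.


d = (T_res - T_surf) / grad * 1000
d = (133.41 - 23.856) / 39.958 * 1000
d = 2741.7 m


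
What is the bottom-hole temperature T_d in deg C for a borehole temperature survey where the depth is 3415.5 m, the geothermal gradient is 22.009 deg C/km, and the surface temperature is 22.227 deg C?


T_d = T_surf + grad * d / 1000
T_d = 22.227 + 22.009 * 3415.5 / 1000
T_d = 97.399 deg C


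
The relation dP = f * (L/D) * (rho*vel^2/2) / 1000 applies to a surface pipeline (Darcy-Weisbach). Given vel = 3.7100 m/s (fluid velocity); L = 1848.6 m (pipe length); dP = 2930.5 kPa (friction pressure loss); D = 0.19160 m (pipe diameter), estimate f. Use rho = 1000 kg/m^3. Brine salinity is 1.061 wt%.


f = dP*1000 / ((L/D)*(rho*vel^2/2))
f = 2930.5*1000 / ((1848.6/0.19160)*(1000*3.7100^2/2))
f = 0.044134


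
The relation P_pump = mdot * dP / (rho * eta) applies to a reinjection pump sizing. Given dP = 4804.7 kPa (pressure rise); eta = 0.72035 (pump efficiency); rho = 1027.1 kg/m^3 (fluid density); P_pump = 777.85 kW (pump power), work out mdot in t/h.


mdot = P_pump * rho * eta / dP
mdot = 777.85 * 1027.1 * 0.72035 / 4804.7
mdot = 119.7804 kg/s
Convert: 119.7804 kg/s * 3.6 = 431.21 t/h
mdot = 431.21 t/h


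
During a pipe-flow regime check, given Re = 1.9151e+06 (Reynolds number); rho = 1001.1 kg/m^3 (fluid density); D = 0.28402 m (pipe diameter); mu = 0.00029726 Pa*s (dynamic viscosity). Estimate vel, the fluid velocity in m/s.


vel = Re * mu / (rho * D)
vel = 1.9151e+06 * 0.00029726 / (1001.1 * 0.28402)
vel = 2.0022 m/s


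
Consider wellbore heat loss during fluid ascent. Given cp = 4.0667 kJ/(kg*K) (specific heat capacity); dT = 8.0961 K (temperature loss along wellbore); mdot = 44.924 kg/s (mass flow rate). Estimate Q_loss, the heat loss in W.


Q_loss = mdot * cp * dT
Q_loss = 44.924 * 4.0667 * 8.0961
Q_loss = 1479.096 kW
Convert: 1479.096 kW * 1000.0 = 1.4791e+06 W
Q_loss = 1.4791e+06 W


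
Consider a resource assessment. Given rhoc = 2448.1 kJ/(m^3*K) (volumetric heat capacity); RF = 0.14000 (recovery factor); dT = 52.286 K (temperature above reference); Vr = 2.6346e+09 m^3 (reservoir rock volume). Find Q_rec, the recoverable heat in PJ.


Step 1: Q_s = Vr*rhoc*dT/1e12 = 2.6346e+09*2448.1*52.286/1e12 = 337.2324 PJ
Step 2: Q_rec = Q_s * RF = 337.2324 * 0.14 = 47.213 PJ
Q_rec = 47.213 PJ


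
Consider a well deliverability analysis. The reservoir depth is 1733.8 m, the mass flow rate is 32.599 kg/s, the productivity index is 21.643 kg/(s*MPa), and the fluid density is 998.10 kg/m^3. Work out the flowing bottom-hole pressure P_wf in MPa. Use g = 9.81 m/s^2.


Step 1: P_i = rho*g*h/1e6 = 998.1*9.81*1733.8/1e6 = 16.97626 MPa
Step 2: P_wf = P_i - mdot/PI = 16.97626 - 32.599/21.643 = 15.470 MPa
P_wf = 15.470 MPa


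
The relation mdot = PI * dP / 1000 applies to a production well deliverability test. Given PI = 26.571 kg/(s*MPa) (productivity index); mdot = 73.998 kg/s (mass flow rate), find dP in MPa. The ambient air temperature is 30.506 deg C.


dP = mdot * 1000 / PI
dP = 73.998 * 1000 / 26.571
dP = 2784.916 kPa
Convert: 2784.916 kPa * 0.001 = 2.7849 MPa
dP = 2.7849 MPa


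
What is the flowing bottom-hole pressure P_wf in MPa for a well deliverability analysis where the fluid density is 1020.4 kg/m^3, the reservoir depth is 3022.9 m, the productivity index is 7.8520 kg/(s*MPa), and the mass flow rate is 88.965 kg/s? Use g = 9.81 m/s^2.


Step 1: P_i = rho*g*h/1e6 = 1020.4*9.81*3022.9/1e6 = 30.25960 MPa
Step 2: P_wf = P_i - mdot/PI = 30.25960 - 88.965/7.852 = 18.929 MPa
P_wf = 18.929 MPa


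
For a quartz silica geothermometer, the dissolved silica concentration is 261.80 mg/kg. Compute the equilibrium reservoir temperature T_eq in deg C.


T_eq = 1309 / (5.19 - log10(SiO2)) - 273.15
T_eq = 1309 / (5.19 - log10(261.80)) - 273.15
T_eq = 199.07 deg C


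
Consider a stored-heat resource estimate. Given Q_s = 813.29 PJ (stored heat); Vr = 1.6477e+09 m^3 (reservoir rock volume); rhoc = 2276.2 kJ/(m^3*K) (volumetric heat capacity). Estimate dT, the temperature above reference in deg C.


dT = Q_s * 1e12 / (Vr * rhoc)
dT = 813.29 * 1e12 / (1.6477e+09 * 2276.2)
dT = 216.8487 K
Convert (temperature difference, 1 K = 1 deg C): 216.8487 K = 216.8487 deg C
dT = 216.85 deg C


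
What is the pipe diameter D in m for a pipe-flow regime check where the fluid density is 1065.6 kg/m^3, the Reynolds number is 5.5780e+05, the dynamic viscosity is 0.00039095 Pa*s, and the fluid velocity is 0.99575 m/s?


D = Re * mu / (rho * vel)
D = 5.5780e+05 * 0.00039095 / (1065.6 * 0.99575)
D = 0.20552 m


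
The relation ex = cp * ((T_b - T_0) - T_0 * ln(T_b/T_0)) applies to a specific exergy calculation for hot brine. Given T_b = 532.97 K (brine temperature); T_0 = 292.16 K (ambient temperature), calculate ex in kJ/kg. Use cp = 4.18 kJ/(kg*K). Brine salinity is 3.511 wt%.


ex = cp * ((T_b - T_0) - T_0 * ln(T_b/T_0))
ex = 4.18 * ((532.97 - 292.16) - 292.16 * ln(532.97/292.16))
ex = 272.43 kJ/kg


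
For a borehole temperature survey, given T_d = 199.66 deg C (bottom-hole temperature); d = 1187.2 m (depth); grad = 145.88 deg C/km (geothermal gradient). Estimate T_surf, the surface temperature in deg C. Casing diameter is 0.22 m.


T_surf = T_d - grad * d / 1000
T_surf = 199.66 - 145.88 * 1187.2 / 1000
T_surf = 26.471 deg C


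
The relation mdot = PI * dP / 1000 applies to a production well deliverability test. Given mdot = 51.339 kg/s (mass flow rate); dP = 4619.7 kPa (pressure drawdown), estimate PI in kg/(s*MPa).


PI = mdot * 1000 / dP
PI = 51.339 * 1000 / 4619.7
PI = 11.113 kg/(s*MPa)


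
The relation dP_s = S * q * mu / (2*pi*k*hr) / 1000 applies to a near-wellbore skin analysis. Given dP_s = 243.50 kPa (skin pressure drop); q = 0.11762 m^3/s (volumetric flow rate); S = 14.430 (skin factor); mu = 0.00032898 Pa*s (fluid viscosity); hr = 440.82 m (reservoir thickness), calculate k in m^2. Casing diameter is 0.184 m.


k = S*q*mu / (2*pi*dP_s*1000*hr)
k = 14.430*0.11762*0.00032898 / (2*pi*243.50*1000*440.82)
k = 8.2790e-13 m^2


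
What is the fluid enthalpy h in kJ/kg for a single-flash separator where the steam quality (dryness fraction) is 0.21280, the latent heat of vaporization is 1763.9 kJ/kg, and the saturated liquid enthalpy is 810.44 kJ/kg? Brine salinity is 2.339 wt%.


h = hf + x * hfg
h = 810.44 + 0.21280 * 1763.9
h = 1185.8 kJ/kg


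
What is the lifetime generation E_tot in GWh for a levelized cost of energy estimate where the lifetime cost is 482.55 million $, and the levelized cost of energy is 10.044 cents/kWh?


E_tot = C_tot / LCOE * 100
E_tot = 482.55 / 10.044 * 100
E_tot = 4804.4 GWh


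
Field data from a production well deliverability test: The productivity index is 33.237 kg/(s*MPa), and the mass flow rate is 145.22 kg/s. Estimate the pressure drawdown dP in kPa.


dP = mdot * 1000 / PI
dP = 145.22 * 1000 / 33.237
dP = 4369.2 kPa


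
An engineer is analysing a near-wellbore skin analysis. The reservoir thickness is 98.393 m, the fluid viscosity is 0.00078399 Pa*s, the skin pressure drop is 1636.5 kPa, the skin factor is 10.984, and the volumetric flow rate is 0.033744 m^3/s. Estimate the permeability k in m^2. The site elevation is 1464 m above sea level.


k = S*q*mu / (2*pi*dP_s*1000*hr)
k = 10.984*0.033744*0.00078399 / (2*pi*1636.5*1000*98.393)
k = 2.8722e-13 m^2


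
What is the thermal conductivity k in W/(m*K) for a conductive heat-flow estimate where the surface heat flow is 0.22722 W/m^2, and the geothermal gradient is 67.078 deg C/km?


k = q * 1000 / grad
k = 0.22722 * 1000 / 67.078
k = 3.3874 W/(m*K)


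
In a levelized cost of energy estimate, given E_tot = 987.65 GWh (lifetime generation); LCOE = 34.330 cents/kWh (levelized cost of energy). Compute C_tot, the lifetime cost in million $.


C_tot = LCOE / 100 * E_tot
C_tot = 34.330 / 100 * 987.65
C_tot = 339.06 million $


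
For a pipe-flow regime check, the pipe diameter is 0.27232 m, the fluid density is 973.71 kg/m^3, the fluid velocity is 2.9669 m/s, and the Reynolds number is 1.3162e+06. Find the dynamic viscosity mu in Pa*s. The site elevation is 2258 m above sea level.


mu = rho * vel * D / Re
mu = 973.71 * 2.9669 * 0.27232 / 1.3162e+06
mu = 0.00059771 Pa*s


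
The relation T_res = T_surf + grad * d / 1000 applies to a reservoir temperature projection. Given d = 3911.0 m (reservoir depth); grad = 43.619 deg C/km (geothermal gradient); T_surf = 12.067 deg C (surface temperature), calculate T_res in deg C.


T_res = T_surf + grad * d / 1000
T_res = 12.067 + 43.619 * 3911.0 / 1000
T_res = 182.66 deg C


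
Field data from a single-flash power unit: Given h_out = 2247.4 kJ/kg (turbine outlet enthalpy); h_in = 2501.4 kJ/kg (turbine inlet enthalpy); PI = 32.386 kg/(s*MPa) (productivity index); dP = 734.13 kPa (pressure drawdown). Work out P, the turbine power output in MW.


Step 1: mdot = PI * dP / 1000 = 32.386 * 734.13 / 1000 = 23.77553 kg/s
Step 2: P = mdot*(h_in - h_out)/1000 = 23.77553*(2501.4 - 2247.4)/1000 = 6.0390 MW
P = 6.0390 MW


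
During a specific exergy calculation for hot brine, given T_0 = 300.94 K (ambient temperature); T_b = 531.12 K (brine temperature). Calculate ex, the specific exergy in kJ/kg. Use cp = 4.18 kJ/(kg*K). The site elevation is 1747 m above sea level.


ex = cp * ((T_b - T_0) - T_0 * ln(T_b/T_0))
ex = 4.18 * ((531.12 - 300.94) - 300.94 * ln(531.12/300.94))
ex = 247.55 kJ/kg


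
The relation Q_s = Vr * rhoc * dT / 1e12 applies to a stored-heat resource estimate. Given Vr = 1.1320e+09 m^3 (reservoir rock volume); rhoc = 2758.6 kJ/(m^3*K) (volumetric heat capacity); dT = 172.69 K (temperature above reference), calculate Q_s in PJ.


Q_s = Vr * rhoc * dT / 1e12
Q_s = 1.1320e+09 * 2758.6 * 172.69 / 1e12
Q_s = 539.27 PJ


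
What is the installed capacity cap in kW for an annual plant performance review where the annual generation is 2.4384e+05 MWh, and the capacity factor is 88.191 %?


cap = E_a / (CF/100 * 8760)
cap = 2.4384e+05 / (88.191/100 * 8760)
cap = 31.56288 MW
Convert: 31.56288 MW * 1000.0 = 31563 kW
cap = 31563 kW


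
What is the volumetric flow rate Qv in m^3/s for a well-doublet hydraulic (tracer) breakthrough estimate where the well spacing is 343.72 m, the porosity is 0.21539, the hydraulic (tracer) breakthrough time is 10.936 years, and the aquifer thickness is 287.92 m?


Qv = pi*hr*phi*L^2 / (3*t_bt*365.25*86400)
Qv = pi*287.92*0.21539*343.72^2 / (3*10.936*365.25*86400)
Qv = 0.022232 m^3/s


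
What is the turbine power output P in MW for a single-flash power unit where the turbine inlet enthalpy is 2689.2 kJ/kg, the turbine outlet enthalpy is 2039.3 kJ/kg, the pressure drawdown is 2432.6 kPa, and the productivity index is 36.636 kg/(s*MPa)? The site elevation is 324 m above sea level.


Step 1: mdot = PI * dP / 1000 = 36.636 * 2432.6 / 1000 = 89.12073 kg/s
Step 2: P = mdot*(h_in - h_out)/1000 = 89.12073*(2689.2 - 2039.3)/1000 = 57.920 MW
P = 57.920 MW


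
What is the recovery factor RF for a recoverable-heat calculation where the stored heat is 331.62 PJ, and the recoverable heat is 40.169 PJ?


RF = Q_rec / Q_s
RF = 40.169 / 331.62
RF = 0.12113


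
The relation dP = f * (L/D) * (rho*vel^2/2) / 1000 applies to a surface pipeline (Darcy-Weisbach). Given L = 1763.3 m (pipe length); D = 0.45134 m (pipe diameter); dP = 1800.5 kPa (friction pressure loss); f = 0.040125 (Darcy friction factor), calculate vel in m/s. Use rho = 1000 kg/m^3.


vel = sqrt(dP*1000*2*D / (f*L*rho))
vel = sqrt(1800.5*1000*2*0.45134 / (0.040125*1763.3*1000))
vel = 4.7928 m/s


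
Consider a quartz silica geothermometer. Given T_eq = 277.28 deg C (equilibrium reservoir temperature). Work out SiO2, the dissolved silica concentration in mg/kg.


SiO2 = 10^(5.19 - 1309/(T_eq + 273.15))
SiO2 = 10^(5.19 - 1309/(277.28 + 273.15))
SiO2 = 648.42 mg/kg


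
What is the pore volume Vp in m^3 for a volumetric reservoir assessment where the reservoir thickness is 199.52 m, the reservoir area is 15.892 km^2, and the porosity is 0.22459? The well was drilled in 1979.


Vp = A * 1e6 * hr * phi
Vp = 15.892 * 1e6 * 199.52 * 0.22459
Vp = 7.1212e+08 m^3


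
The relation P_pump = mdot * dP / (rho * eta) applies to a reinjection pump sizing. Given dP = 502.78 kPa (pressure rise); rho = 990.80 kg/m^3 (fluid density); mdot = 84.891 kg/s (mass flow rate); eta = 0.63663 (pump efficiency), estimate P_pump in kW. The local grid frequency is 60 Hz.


P_pump = mdot * dP / (rho * eta)
P_pump = 84.891 * 502.78 / (990.80 * 0.63663)
P_pump = 67.665 kW


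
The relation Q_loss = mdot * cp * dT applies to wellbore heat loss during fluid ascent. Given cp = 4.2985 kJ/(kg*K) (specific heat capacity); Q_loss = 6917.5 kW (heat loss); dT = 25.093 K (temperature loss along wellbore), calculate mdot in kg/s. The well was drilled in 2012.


mdot = Q_loss / (cp * dT)
mdot = 6917.5 / (4.2985 * 25.093)
mdot = 64.133 kg/s


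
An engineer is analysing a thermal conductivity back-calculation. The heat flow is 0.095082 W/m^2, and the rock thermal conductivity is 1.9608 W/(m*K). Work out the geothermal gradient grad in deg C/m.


grad = q / k * 1000
grad = 0.095082 / 1.9608 * 1000
grad = 48.49143 deg C/km
Convert: 48.49143 deg C/km * 0.001 = 0.048491 deg C/m
grad = 0.048491 deg C/m


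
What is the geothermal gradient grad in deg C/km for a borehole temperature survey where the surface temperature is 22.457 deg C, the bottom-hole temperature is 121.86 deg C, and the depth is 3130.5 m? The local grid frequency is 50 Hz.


grad = (T_d - T_surf) / d * 1000
grad = (121.86 - 22.457) / 3130.5 * 1000
grad = 31.753 deg C/km


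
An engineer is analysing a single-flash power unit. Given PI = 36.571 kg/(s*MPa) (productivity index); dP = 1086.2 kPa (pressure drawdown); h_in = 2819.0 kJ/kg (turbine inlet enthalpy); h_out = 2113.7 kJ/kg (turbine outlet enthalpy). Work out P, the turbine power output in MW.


Step 1: mdot = PI * dP / 1000 = 36.571 * 1086.2 / 1000 = 39.72342 kg/s
Step 2: P = mdot*(h_in - h_out)/1000 = 39.72342*(2819.0 - 2113.7)/1000 = 28.017 MW
P = 28.017 MW


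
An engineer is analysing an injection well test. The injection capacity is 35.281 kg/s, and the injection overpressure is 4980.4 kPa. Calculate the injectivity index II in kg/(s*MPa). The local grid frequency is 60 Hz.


II = mdot * 1000 / dP
II = 35.281 * 1000 / 4980.4
II = 7.0840 kg/(s*MPa)


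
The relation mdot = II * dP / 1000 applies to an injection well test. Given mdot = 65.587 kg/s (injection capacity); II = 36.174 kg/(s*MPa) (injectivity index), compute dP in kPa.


dP = mdot * 1000 / II
dP = 65.587 * 1000 / 36.174
dP = 1813.1 kPa


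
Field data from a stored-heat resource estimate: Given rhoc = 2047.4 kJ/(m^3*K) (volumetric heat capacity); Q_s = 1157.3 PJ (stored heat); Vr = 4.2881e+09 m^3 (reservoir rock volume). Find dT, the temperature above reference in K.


dT = Q_s * 1e12 / (Vr * rhoc)
dT = 1157.3 * 1e12 / (4.2881e+09 * 2047.4)
dT = 131.82 K


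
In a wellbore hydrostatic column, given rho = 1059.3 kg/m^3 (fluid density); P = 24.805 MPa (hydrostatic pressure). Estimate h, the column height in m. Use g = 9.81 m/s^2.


h = P * 1e6 / (g * rho)
h = 24.805 * 1e6 / (9.81 * 1059.3)
h = 2387.0 m
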